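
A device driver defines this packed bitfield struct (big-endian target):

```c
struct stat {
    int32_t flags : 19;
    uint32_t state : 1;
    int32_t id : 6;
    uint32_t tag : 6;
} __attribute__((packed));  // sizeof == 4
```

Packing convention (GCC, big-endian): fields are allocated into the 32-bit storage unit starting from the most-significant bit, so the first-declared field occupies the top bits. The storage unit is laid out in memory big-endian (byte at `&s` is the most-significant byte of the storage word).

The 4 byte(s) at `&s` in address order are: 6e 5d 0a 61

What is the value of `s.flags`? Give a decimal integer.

226024

[0]=0x6e [1]=0x5d [2]=0x0a [3]=0x61 (big-endian) → word 0x6e5d0a61
flags [13+:19] = (word>>13) & 0x7ffff = 226024  ←
state [12+:1] = (word>>12) & 0x1 = 0
id [6+:6] = (word>>6) & 0x3f = 41
tag [0+:6] = (word>>0) & 0x3f = 33
flags signed 19b, MSB=0: value = 226024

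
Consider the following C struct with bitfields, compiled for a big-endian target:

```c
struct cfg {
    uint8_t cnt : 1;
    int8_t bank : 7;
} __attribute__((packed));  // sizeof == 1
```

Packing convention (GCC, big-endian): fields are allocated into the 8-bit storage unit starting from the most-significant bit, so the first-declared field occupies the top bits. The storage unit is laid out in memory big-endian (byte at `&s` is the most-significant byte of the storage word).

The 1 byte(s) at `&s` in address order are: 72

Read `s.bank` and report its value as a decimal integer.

-14

[0]=0x72 (big-endian) → word 0x72
cnt [7+:1] = (word>>7) & 0x1 = 0
bank [0+:7] = (word>>0) & 0x7f = 114  ←
bank signed 7b, MSB=1: 114 - 128 = -14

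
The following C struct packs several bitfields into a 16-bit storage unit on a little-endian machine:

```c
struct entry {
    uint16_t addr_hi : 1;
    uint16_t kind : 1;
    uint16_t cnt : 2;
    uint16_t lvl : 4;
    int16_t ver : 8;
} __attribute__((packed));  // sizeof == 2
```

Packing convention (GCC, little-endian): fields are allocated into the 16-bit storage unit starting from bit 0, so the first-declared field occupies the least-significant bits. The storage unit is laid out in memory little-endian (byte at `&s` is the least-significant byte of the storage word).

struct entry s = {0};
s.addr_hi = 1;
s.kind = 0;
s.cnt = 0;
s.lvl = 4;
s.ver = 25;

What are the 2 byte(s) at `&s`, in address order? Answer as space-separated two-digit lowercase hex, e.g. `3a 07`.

[0+:1] addr_hi=1 & 0x1 = 0x1; word=0x0001
[1+:1] kind=0 & 0x1 = 0x0; word=0x0001
[2+:2] cnt=0 & 0x3 = 0x0; word=0x0001
[4+:4] lvl=4 & 0xf = 0x4; word=0x0041
[8+:8] ver=25 & 0xff = 0x19; word=0x1941
word = 0x1941 → little-endian bytes:
  [0]=0x41  [1]=0x19

41 19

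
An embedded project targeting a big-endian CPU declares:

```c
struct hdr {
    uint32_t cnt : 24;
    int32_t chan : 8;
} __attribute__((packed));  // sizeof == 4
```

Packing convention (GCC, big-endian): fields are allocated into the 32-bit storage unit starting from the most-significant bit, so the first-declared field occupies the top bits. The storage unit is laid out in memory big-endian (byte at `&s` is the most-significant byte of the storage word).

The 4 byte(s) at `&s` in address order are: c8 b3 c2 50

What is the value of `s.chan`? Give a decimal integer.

[0]=0xc8 [1]=0xb3 [2]=0xc2 [3]=0x50 (big-endian) → word 0xc8b3c250
cnt [8+:24] = (word>>8) & 0xffffff = 13153218
chan [0+:8] = (word>>0) & 0xff = 80  ←
chan signed 8b, MSB=0: value = 80

80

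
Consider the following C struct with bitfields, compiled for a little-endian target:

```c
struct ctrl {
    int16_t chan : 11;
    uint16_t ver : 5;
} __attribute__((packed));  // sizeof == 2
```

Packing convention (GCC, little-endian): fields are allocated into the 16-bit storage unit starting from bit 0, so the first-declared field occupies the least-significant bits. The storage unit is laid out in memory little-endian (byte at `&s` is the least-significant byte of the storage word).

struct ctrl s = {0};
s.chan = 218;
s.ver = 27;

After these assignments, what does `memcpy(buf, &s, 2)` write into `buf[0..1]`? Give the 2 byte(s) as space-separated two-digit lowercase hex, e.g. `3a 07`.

chan:11 = 218 → 0xda << 0 → word 0x00da
ver:5 = 27 → 0x1b << 11 → word 0xd8da
word = 0xd8da → little-endian bytes:
  [0]=0xda  [1]=0xd8

da d8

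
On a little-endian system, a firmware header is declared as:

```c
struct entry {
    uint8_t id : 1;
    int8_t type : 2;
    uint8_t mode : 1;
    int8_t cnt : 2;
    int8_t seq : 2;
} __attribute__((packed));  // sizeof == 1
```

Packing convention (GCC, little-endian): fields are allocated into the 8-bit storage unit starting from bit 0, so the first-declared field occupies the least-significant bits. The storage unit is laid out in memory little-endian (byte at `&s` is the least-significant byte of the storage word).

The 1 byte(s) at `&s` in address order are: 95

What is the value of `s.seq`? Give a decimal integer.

-2

[0]=0x95 (little-endian) → word 0x95
id:1 @ bit 0 → (0x95>>0)&0x1 = 0x1
type:2 @ bit 1 → (0x95>>1)&0x3 = 0x2
mode:1 @ bit 3 → (0x95>>3)&0x1 = 0x0
cnt:2 @ bit 4 → (0x95>>4)&0x3 = 0x1
seq:2 @ bit 6 → (0x95>>6)&0x3 = 0x2  ←
seq signed 2b, MSB=1: 2 - 4 = -2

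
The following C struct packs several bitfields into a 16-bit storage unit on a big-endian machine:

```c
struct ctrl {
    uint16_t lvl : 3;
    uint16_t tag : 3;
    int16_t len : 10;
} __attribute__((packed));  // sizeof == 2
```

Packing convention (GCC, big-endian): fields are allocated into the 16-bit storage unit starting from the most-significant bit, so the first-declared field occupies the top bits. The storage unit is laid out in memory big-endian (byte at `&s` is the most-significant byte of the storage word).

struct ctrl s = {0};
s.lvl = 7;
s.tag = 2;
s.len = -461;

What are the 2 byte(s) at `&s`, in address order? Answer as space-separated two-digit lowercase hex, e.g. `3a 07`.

ea 33

[13+:3] lvl=7 & 0x7 = 0x7; word=0xe000
[10+:3] tag=2 & 0x7 = 0x2; word=0xe800
[0+:10] len=-461 & 0x3ff = 0x233; word=0xea33
word = 0xea33 → big-endian bytes:
  [0]=0xea  [1]=0x33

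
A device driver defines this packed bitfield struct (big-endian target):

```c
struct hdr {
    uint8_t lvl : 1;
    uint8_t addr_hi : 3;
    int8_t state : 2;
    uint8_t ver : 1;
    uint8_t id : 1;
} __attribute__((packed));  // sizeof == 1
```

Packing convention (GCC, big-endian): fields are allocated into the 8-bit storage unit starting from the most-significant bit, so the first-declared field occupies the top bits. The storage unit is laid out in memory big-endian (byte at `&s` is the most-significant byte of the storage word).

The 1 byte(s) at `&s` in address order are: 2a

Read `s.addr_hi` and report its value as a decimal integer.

[0]=0x2a (big-endian) → word 0x2a
lvl:1 @ bit 7 → (0x2a>>7)&0x1 = 0x0
addr_hi:3 @ bit 4 → (0x2a>>4)&0x7 = 0x2  ←
state:2 @ bit 2 → (0x2a>>2)&0x3 = 0x2
ver:1 @ bit 1 → (0x2a>>1)&0x1 = 0x1
id:1 @ bit 0 → (0x2a>>0)&0x1 = 0x0

2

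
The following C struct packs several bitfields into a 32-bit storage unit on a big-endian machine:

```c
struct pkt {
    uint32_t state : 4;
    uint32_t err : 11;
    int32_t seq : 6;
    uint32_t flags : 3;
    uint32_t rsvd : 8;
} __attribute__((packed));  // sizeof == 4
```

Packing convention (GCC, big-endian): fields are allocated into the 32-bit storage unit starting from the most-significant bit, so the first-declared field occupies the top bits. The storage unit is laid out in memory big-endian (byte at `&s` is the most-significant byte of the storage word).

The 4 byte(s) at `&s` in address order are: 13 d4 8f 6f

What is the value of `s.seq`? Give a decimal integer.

17

[0]=0x13 [1]=0xd4 [2]=0x8f [3]=0x6f (big-endian) → word 0x13d48f6f
state:4 @ bit 28 → (0x13d48f6f>>28)&0xf = 0x1
err:11 @ bit 17 → (0x13d48f6f>>17)&0x7ff = 0x1ea
seq:6 @ bit 11 → (0x13d48f6f>>11)&0x3f = 0x11  ←
flags:3 @ bit 8 → (0x13d48f6f>>8)&0x7 = 0x7
rsvd:8 @ bit 0 → (0x13d48f6f>>0)&0xff = 0x6f
seq signed 6b, MSB=0: value = 17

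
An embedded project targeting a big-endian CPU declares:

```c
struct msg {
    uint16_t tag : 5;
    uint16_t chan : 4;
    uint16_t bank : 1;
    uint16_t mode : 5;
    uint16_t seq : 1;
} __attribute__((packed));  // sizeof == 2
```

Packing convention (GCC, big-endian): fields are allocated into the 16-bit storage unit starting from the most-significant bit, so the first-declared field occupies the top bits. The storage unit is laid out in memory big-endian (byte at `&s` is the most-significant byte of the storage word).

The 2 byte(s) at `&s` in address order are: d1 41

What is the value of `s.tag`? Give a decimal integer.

26

[0]=0xd1 [1]=0x41 (big-endian) → word 0xd141
tag:5 @ bit 11 → (0xd141>>11)&0x1f = 0x1a  ←
chan:4 @ bit 7 → (0xd141>>7)&0xf = 0x2
bank:1 @ bit 6 → (0xd141>>6)&0x1 = 0x1
mode:5 @ bit 1 → (0xd141>>1)&0x1f = 0x0
seq:1 @ bit 0 → (0xd141>>0)&0x1 = 0x1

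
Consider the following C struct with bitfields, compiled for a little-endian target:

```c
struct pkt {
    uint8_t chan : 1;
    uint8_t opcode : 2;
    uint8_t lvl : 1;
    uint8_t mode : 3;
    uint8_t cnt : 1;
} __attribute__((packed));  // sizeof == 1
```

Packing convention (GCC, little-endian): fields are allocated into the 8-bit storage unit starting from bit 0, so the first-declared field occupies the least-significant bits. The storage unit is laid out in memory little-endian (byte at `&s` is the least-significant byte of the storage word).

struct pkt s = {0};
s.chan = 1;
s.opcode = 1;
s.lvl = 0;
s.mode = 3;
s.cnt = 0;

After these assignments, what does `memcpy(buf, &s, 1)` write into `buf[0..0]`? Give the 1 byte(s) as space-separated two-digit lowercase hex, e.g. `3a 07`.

33

[0+:1] chan=1 & 0x1 = 0x1; word=0x01
[1+:2] opcode=1 & 0x3 = 0x1; word=0x03
[3+:1] lvl=0 & 0x1 = 0x0; word=0x03
[4+:3] mode=3 & 0x7 = 0x3; word=0x33
[7+:1] cnt=0 & 0x1 = 0x0; word=0x33
word = 0x33 → little-endian bytes:
  [0]=0x33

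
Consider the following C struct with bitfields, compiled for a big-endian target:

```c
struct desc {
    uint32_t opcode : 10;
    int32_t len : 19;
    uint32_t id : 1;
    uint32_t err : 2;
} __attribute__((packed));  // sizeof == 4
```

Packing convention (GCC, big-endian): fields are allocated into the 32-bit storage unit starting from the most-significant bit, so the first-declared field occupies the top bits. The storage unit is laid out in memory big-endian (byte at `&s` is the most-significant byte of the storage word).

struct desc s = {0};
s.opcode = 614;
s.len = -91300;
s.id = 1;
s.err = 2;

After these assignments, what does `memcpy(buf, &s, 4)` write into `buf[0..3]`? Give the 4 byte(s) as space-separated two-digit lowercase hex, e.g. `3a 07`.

99 b4 da e6

opcode:10 = 614 → 0x266 << 22 → word 0x99800000
len:19 = -91300 → 0x69b5c << 3 → word 0x99b4dae0
id:1 = 1 → 0x1 << 2 → word 0x99b4dae4
err:2 = 2 → 0x2 << 0 → word 0x99b4dae6
word = 0x99b4dae6 → big-endian bytes:
  [0]=0x99  [1]=0xb4  [2]=0xda  [3]=0xe6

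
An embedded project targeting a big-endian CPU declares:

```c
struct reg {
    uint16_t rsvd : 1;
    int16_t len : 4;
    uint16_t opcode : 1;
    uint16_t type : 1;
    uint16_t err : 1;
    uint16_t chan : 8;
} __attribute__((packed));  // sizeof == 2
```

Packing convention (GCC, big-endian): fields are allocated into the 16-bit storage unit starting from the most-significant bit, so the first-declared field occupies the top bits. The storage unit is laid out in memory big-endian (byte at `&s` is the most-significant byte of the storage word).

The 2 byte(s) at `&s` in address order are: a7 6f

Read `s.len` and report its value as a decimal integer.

[0]=0xa7 [1]=0x6f (big-endian) → word 0xa76f
rsvd [15+:1] = (word>>15) & 0x1 = 1
len [11+:4] = (word>>11) & 0xf = 4  ←
opcode [10+:1] = (word>>10) & 0x1 = 1
type [9+:1] = (word>>9) & 0x1 = 1
err [8+:1] = (word>>8) & 0x1 = 1
chan [0+:8] = (word>>0) & 0xff = 111
len signed 4b, MSB=0: value = 4

4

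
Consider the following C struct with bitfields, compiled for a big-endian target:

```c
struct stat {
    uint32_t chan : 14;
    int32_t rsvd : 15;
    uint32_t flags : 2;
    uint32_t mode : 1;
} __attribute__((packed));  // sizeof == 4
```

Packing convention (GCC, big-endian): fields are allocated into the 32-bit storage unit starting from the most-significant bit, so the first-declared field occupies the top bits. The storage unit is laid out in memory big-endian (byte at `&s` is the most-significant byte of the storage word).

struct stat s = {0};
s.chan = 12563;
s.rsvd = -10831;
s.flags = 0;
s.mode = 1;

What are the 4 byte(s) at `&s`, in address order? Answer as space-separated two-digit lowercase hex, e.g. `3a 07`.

c4 4e ad 89

[18+:14] chan=12563 & 0x3fff = 0x3113; word=0xc44c0000
[3+:15] rsvd=-10831 & 0x7fff = 0x55b1; word=0xc44ead88
[1+:2] flags=0 & 0x3 = 0x0; word=0xc44ead88
[0+:1] mode=1 & 0x1 = 0x1; word=0xc44ead89
word = 0xc44ead89 → big-endian bytes:
  [0]=0xc4  [1]=0x4e  [2]=0xad  [3]=0x89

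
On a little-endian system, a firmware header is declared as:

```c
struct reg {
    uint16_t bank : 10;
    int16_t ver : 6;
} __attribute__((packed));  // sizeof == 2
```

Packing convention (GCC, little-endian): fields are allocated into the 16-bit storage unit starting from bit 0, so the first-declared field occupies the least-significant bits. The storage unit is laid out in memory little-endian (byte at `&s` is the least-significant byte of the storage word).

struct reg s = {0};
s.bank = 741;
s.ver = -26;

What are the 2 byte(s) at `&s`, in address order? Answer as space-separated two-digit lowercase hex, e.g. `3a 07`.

e5 9a

[0+:10] bank=741 & 0x3ff = 0x2e5; word=0x02e5
[10+:6] ver=-26 & 0x3f = 0x26; word=0x9ae5
word = 0x9ae5 → little-endian bytes:
  [0]=0xe5  [1]=0x9a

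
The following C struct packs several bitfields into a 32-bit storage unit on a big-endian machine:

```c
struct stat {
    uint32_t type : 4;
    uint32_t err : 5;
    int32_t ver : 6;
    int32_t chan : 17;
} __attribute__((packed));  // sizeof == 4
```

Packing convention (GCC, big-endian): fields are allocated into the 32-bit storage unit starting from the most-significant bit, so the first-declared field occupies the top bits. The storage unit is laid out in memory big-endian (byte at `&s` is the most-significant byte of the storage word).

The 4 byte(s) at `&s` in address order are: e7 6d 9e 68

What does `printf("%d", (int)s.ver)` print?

-10

[0]=0xe7 [1]=0x6d [2]=0x9e [3]=0x68 (big-endian) → word 0xe76d9e68
type [28+:4] = (word>>28) & 0xf = 14
err [23+:5] = (word>>23) & 0x1f = 14
ver [17+:6] = (word>>17) & 0x3f = 54  ←
chan [0+:17] = (word>>0) & 0x1ffff = 106088
ver signed 6b, MSB=1: 54 - 64 = -10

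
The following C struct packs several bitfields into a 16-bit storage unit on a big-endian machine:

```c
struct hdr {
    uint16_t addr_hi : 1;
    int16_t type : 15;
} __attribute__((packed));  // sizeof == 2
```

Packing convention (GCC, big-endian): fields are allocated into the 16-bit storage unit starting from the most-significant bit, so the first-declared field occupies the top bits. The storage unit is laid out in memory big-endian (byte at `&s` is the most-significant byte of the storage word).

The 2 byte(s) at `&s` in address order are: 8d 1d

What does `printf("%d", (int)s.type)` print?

3357

[0]=0x8d [1]=0x1d (big-endian) → word 0x8d1d
addr_hi:1 @ bit 15 → (0x8d1d>>15)&0x1 = 0x1
type:15 @ bit 0 → (0x8d1d>>0)&0x7fff = 0xd1d  ←
type signed 15b, MSB=0: value = 3357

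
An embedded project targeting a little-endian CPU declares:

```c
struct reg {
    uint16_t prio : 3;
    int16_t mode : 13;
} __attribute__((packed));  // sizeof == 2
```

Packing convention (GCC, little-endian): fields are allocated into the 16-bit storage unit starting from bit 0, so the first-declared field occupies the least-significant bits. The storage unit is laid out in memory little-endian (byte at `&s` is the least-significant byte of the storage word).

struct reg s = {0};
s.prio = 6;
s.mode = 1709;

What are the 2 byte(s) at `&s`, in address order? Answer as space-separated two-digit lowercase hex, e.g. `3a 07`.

prio:3 = 6 → 0x6 << 0 → word 0x0006
mode:13 = 1709 → 0x6ad << 3 → word 0x356e
word = 0x356e → little-endian bytes:
  [0]=0x6e  [1]=0x35

6e 35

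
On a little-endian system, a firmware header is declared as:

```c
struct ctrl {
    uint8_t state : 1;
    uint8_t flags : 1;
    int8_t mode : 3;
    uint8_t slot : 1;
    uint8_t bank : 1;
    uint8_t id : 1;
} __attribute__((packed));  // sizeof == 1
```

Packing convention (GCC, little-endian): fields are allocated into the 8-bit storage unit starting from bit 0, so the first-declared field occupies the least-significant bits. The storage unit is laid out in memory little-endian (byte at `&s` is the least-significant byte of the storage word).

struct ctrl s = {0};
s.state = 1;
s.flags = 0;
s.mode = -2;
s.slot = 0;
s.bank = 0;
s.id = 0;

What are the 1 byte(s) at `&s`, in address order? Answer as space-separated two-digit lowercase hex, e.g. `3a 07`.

19

state:1 = 1 → 0x1 << 0 → word 0x01
flags:1 = 0 → 0x0 << 1 → word 0x01
mode:3 = -2 → 0x6 << 2 → word 0x19
slot:1 = 0 → 0x0 << 5 → word 0x19
bank:1 = 0 → 0x0 << 6 → word 0x19
id:1 = 0 → 0x0 << 7 → word 0x19
word = 0x19 → little-endian bytes:
  [0]=0x19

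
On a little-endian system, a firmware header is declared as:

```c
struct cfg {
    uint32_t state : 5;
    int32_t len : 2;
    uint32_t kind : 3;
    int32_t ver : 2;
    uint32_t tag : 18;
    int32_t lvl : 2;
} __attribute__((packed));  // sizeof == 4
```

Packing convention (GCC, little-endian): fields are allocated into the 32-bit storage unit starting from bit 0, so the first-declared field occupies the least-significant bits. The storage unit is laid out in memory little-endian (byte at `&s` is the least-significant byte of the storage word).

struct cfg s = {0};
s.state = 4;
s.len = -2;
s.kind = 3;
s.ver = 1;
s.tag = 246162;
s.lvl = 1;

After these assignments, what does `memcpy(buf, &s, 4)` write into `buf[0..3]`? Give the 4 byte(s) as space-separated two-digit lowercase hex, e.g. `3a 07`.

state:5 = 4 → 0x4 << 0 → word 0x00000004
len:2 = -2 → 0x2 << 5 → word 0x00000044
kind:3 = 3 → 0x3 << 7 → word 0x000001c4
ver:2 = 1 → 0x1 << 10 → word 0x000005c4
tag:18 = 246162 → 0x3c192 << 12 → word 0x3c1925c4
lvl:2 = 1 → 0x1 << 30 → word 0x7c1925c4
word = 0x7c1925c4 → little-endian bytes:
  [0]=0xc4  [1]=0x25  [2]=0x19  [3]=0x7c

c4 25 19 7c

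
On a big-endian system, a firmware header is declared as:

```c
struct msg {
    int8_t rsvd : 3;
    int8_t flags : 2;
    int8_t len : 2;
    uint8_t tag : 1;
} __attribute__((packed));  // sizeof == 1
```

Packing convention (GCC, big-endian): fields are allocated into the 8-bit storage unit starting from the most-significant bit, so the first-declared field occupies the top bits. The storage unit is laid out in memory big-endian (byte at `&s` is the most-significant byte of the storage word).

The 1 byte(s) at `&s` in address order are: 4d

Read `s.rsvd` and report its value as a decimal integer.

[0]=0x4d (big-endian) → word 0x4d
rsvd [5+:3] = (word>>5) & 0x7 = 2  ←
flags [3+:2] = (word>>3) & 0x3 = 1
len [1+:2] = (word>>1) & 0x3 = 2
tag [0+:1] = (word>>0) & 0x1 = 1
rsvd signed 3b, MSB=0: value = 2

2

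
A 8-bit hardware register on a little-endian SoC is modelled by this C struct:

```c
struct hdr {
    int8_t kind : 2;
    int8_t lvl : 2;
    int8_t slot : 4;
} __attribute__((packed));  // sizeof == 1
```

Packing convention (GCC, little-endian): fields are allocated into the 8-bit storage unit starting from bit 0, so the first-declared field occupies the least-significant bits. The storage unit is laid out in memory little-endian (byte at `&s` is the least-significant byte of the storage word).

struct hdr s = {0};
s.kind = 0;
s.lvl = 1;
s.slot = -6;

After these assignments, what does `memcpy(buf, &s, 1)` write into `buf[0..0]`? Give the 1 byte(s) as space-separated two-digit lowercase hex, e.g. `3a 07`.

a4

kind:2 = 0 → 0x0 << 0 → word 0x00
lvl:2 = 1 → 0x1 << 2 → word 0x04
slot:4 = -6 → 0xa << 4 → word 0xa4
word = 0xa4 → little-endian bytes:
  [0]=0xa4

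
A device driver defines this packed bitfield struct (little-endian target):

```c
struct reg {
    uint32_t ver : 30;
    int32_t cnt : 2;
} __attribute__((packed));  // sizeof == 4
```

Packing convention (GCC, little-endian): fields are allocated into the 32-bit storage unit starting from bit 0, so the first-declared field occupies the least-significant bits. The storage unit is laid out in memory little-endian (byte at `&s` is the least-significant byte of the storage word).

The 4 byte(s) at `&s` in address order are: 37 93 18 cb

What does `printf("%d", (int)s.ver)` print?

[0]=0x37 [1]=0x93 [2]=0x18 [3]=0xcb (little-endian) → word 0xcb189337
ver [0+:30] = (word>>0) & 0x3fffffff = 186159927  ←
cnt [30+:2] = (word>>30) & 0x3 = 3

186159927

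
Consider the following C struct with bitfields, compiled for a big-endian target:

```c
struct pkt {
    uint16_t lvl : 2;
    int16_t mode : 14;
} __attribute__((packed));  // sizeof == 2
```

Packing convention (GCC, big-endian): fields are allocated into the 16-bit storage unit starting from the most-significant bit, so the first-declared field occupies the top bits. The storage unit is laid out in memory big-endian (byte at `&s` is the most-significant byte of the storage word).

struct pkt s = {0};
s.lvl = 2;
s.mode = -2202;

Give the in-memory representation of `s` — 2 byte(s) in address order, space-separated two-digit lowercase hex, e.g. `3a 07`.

lvl (2b) val=2 bits=0x2 at bit 14: 0x8000
mode (14b) val=-2202 bits=0x3766 at bit 0: 0xb766
word = 0xb766 → big-endian bytes:
  [0]=0xb7  [1]=0x66

b7 66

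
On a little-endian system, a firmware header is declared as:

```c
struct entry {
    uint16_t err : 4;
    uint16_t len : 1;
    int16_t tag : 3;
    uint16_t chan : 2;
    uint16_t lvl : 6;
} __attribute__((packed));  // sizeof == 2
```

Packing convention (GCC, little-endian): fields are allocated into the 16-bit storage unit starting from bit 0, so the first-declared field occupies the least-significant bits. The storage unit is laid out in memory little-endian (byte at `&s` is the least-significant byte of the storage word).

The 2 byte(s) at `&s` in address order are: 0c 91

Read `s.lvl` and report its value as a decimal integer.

[0]=0x0c [1]=0x91 (little-endian) → word 0x910c
err [0+:4] = (word>>0) & 0xf = 12
len [4+:1] = (word>>4) & 0x1 = 0
tag [5+:3] = (word>>5) & 0x7 = 0
chan [8+:2] = (word>>8) & 0x3 = 1
lvl [10+:6] = (word>>10) & 0x3f = 36  ←

36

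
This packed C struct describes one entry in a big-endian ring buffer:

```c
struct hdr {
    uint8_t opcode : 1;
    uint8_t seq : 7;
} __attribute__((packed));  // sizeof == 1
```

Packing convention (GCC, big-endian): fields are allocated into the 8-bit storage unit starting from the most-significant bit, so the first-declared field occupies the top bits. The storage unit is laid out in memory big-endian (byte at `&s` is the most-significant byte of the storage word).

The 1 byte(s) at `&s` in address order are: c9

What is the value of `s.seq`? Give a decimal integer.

73

[0]=0xc9 (big-endian) → word 0xc9
opcode [7+:1] = (word>>7) & 0x1 = 1
seq [0+:7] = (word>>0) & 0x7f = 73  ←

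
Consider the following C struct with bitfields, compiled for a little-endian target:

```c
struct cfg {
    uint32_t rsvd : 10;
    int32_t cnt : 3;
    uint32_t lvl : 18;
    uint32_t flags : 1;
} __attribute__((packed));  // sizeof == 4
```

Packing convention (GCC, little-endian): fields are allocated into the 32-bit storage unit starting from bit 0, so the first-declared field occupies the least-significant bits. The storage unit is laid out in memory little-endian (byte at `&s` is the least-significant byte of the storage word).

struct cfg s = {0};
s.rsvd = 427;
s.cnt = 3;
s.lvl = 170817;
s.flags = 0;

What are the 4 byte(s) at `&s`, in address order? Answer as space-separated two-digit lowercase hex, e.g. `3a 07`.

ab 2d 68 53

rsvd:10 = 427 → 0x1ab << 0 → word 0x000001ab
cnt:3 = 3 → 0x3 << 10 → word 0x00000dab
lvl:18 = 170817 → 0x29b41 << 13 → word 0x53682dab
flags:1 = 0 → 0x0 << 31 → word 0x53682dab
word = 0x53682dab → little-endian bytes:
  [0]=0xab  [1]=0x2d  [2]=0x68  [3]=0x53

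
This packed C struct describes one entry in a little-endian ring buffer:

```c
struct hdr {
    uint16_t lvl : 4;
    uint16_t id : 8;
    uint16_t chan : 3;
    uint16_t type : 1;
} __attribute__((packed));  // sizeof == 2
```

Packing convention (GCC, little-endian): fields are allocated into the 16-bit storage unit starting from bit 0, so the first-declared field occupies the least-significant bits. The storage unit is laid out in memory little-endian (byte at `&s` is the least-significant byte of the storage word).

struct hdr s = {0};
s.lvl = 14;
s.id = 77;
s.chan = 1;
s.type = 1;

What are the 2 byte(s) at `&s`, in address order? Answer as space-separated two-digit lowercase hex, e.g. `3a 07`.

[0+:4] lvl=14 & 0xf = 0xe; word=0x000e
[4+:8] id=77 & 0xff = 0x4d; word=0x04de
[12+:3] chan=1 & 0x7 = 0x1; word=0x14de
[15+:1] type=1 & 0x1 = 0x1; word=0x94de
word = 0x94de → little-endian bytes:
  [0]=0xde  [1]=0x94

de 94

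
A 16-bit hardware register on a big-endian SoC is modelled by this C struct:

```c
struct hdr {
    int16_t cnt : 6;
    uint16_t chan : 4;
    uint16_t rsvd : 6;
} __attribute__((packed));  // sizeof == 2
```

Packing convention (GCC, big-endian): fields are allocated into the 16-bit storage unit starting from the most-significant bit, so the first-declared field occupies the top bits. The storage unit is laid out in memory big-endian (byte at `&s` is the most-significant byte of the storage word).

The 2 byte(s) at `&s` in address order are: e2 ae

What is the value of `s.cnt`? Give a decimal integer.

-8

[0]=0xe2 [1]=0xae (big-endian) → word 0xe2ae
cnt [10+:6] = (word>>10) & 0x3f = 56  ←
chan [6+:4] = (word>>6) & 0xf = 10
rsvd [0+:6] = (word>>0) & 0x3f = 46
cnt signed 6b, MSB=1: 56 - 64 = -8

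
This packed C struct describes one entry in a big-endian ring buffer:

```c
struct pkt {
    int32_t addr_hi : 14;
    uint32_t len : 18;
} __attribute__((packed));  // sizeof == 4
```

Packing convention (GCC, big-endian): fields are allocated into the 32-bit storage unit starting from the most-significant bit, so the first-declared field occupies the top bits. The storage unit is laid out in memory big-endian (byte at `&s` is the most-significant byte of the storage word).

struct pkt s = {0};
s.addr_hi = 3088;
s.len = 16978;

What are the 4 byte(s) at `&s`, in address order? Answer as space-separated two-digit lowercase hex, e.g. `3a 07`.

addr_hi (14b) val=3088 bits=0xc10 at bit 18: 0x30400000
len (18b) val=16978 bits=0x4252 at bit 0: 0x30404252
word = 0x30404252 → big-endian bytes:
  [0]=0x30  [1]=0x40  [2]=0x42  [3]=0x52

30 40 42 52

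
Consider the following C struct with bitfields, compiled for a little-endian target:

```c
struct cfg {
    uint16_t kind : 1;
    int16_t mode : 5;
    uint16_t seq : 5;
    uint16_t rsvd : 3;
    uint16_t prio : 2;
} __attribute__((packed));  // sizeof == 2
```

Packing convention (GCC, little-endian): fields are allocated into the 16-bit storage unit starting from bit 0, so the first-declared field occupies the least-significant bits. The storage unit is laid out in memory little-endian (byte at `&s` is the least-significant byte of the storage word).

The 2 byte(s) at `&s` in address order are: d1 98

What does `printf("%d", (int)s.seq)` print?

[0]=0xd1 [1]=0x98 (little-endian) → word 0x98d1
kind [0+:1] = (word>>0) & 0x1 = 1
mode [1+:5] = (word>>1) & 0x1f = 8
seq [6+:5] = (word>>6) & 0x1f = 3  ←
rsvd [11+:3] = (word>>11) & 0x7 = 3
prio [14+:2] = (word>>14) & 0x3 = 2

3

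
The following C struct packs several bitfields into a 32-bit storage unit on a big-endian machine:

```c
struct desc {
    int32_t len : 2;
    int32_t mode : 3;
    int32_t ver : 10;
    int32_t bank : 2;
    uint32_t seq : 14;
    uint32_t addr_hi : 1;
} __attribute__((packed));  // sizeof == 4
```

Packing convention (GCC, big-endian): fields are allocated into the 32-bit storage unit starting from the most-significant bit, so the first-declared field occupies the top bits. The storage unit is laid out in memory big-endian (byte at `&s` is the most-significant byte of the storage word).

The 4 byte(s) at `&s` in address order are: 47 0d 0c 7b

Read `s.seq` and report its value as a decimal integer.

1597

[0]=0x47 [1]=0x0d [2]=0x0c [3]=0x7b (big-endian) → word 0x470d0c7b
len [30+:2] = (word>>30) & 0x3 = 1
mode [27+:3] = (word>>27) & 0x7 = 0
ver [17+:10] = (word>>17) & 0x3ff = 902
bank [15+:2] = (word>>15) & 0x3 = 2
seq [1+:14] = (word>>1) & 0x3fff = 1597  ←
addr_hi [0+:1] = (word>>0) & 0x1 = 1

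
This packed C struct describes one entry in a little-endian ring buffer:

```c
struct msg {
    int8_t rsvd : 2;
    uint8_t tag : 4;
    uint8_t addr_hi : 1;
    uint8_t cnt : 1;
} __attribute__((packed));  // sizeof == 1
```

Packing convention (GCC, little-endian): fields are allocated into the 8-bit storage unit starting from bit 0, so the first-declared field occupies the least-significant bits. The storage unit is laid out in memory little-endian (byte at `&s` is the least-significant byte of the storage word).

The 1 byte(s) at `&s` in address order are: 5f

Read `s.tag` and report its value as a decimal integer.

7

[0]=0x5f (little-endian) → word 0x5f
rsvd [0+:2] = (word>>0) & 0x3 = 3
tag [2+:4] = (word>>2) & 0xf = 7  ←
addr_hi [6+:1] = (word>>6) & 0x1 = 1
cnt [7+:1] = (word>>7) & 0x1 = 0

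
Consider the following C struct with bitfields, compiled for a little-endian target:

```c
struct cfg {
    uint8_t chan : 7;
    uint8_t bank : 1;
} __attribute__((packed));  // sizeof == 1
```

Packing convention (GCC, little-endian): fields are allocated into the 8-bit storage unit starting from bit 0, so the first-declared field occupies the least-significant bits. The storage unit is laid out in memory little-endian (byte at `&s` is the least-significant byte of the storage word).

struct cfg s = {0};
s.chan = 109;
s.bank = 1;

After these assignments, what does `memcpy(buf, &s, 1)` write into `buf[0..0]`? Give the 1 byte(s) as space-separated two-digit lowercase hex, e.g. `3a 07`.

chan (7b) val=109 bits=0x6d at bit 0: 0x6d
bank (1b) val=1 bits=0x1 at bit 7: 0xed
word = 0xed → little-endian bytes:
  [0]=0xed

ed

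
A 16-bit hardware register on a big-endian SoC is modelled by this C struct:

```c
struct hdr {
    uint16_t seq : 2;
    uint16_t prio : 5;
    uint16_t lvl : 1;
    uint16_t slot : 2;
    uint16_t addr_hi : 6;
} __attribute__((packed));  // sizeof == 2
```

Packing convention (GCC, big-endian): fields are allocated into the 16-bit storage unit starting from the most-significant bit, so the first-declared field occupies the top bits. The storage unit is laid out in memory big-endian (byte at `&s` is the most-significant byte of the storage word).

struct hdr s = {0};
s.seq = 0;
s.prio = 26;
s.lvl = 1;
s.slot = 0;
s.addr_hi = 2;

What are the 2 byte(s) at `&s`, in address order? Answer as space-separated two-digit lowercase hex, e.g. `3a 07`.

35 02

[14+:2] seq=0 & 0x3 = 0x0; word=0x0000
[9+:5] prio=26 & 0x1f = 0x1a; word=0x3400
[8+:1] lvl=1 & 0x1 = 0x1; word=0x3500
[6+:2] slot=0 & 0x3 = 0x0; word=0x3500
[0+:6] addr_hi=2 & 0x3f = 0x2; word=0x3502
word = 0x3502 → big-endian bytes:
  [0]=0x35  [1]=0x02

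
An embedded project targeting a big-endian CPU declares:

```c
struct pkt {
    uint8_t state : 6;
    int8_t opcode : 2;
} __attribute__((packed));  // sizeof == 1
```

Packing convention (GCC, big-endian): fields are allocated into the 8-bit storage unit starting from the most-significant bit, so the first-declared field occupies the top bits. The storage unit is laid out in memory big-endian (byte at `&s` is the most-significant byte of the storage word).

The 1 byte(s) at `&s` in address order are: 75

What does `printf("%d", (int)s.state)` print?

29

[0]=0x75 (big-endian) → word 0x75
state:6 @ bit 2 → (0x75>>2)&0x3f = 0x1d  ←
opcode:2 @ bit 0 → (0x75>>0)&0x3 = 0x1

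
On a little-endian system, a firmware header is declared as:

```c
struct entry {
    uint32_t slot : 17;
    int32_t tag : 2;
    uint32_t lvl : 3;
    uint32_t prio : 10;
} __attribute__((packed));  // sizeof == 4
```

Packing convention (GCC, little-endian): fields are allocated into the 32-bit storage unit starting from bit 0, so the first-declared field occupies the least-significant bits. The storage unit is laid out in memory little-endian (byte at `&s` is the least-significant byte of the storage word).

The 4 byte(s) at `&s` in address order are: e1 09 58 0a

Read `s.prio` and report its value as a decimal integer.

[0]=0xe1 [1]=0x09 [2]=0x58 [3]=0x0a (little-endian) → word 0x0a5809e1
slot [0+:17] = (word>>0) & 0x1ffff = 2529
tag [17+:2] = (word>>17) & 0x3 = 0
lvl [19+:3] = (word>>19) & 0x7 = 3
prio [22+:10] = (word>>22) & 0x3ff = 41  ←

41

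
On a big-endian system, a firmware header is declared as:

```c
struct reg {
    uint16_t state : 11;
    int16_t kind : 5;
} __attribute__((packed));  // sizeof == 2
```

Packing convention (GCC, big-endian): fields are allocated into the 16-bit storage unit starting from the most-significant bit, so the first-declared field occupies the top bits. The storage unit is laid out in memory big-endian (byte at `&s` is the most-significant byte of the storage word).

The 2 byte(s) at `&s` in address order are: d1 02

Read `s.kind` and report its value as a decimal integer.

[0]=0xd1 [1]=0x02 (big-endian) → word 0xd102
state:11 @ bit 5 → (0xd102>>5)&0x7ff = 0x688
kind:5 @ bit 0 → (0xd102>>0)&0x1f = 0x2  ←
kind signed 5b, MSB=0: value = 2

2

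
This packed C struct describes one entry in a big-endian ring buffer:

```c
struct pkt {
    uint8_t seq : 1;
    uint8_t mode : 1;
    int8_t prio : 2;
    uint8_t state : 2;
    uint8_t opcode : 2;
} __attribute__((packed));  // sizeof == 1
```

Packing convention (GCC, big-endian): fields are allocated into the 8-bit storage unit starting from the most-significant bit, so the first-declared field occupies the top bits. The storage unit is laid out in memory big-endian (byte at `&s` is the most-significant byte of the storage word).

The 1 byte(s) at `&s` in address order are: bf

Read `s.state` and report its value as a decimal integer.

[0]=0xbf (big-endian) → word 0xbf
seq:1 @ bit 7 → (0xbf>>7)&0x1 = 0x1
mode:1 @ bit 6 → (0xbf>>6)&0x1 = 0x0
prio:2 @ bit 4 → (0xbf>>4)&0x3 = 0x3
state:2 @ bit 2 → (0xbf>>2)&0x3 = 0x3  ←
opcode:2 @ bit 0 → (0xbf>>0)&0x3 = 0x3

3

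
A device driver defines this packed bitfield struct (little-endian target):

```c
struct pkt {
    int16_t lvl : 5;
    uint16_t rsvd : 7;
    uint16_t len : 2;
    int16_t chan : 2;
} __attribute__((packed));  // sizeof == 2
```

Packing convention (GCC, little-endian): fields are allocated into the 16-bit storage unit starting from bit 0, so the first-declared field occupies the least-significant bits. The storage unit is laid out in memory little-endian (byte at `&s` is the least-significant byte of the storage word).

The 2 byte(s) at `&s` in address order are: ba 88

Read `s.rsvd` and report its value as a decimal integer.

69

[0]=0xba [1]=0x88 (little-endian) → word 0x88ba
lvl:5 @ bit 0 → (0x88ba>>0)&0x1f = 0x1a
rsvd:7 @ bit 5 → (0x88ba>>5)&0x7f = 0x45  ←
len:2 @ bit 12 → (0x88ba>>12)&0x3 = 0x0
chan:2 @ bit 14 → (0x88ba>>14)&0x3 = 0x2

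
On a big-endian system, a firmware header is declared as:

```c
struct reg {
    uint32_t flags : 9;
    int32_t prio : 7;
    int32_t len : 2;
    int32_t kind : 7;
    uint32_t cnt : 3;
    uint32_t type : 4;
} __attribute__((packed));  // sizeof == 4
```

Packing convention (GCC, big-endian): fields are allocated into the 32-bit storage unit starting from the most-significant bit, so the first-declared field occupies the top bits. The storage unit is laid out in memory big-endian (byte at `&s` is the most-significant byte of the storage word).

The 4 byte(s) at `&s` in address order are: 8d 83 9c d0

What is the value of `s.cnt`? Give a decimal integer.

[0]=0x8d [1]=0x83 [2]=0x9c [3]=0xd0 (big-endian) → word 0x8d839cd0
flags [23+:9] = (word>>23) & 0x1ff = 283
prio [16+:7] = (word>>16) & 0x7f = 3
len [14+:2] = (word>>14) & 0x3 = 2
kind [7+:7] = (word>>7) & 0x7f = 57
cnt [4+:3] = (word>>4) & 0x7 = 5  ←
type [0+:4] = (word>>0) & 0xf = 0

5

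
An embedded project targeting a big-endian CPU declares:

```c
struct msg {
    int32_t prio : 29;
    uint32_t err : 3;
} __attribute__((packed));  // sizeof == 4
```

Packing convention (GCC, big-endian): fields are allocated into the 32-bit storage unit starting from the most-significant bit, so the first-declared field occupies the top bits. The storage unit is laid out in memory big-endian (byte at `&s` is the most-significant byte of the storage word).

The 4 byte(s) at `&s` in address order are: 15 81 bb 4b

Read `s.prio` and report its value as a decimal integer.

45102953

[0]=0x15 [1]=0x81 [2]=0xbb [3]=0x4b (big-endian) → word 0x1581bb4b
prio [3+:29] = (word>>3) & 0x1fffffff = 45102953  ←
err [0+:3] = (word>>0) & 0x7 = 3
prio signed 29b, MSB=0: value = 45102953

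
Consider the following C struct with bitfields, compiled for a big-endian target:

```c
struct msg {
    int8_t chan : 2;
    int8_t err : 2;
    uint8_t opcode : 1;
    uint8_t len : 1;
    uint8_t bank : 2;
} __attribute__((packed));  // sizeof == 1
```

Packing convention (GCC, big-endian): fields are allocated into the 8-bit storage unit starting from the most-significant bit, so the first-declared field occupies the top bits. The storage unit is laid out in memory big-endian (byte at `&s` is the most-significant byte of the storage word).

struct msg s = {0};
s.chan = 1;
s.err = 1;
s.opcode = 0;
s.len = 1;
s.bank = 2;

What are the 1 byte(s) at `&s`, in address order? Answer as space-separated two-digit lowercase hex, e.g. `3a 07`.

56

chan (2b) val=1 bits=0x1 at bit 6: 0x40
err (2b) val=1 bits=0x1 at bit 4: 0x50
opcode (1b) val=0 bits=0x0 at bit 3: 0x50
len (1b) val=1 bits=0x1 at bit 2: 0x54
bank (2b) val=2 bits=0x2 at bit 0: 0x56
word = 0x56 → big-endian bytes:
  [0]=0x56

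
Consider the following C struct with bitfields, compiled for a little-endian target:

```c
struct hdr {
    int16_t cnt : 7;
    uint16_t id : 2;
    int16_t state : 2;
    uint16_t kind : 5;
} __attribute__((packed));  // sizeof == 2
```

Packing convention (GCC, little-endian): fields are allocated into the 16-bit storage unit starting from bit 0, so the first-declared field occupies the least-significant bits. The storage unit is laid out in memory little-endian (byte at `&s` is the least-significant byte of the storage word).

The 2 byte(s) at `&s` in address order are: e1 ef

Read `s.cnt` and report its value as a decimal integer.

-31

[0]=0xe1 [1]=0xef (little-endian) → word 0xefe1
cnt [0+:7] = (word>>0) & 0x7f = 97  ←
id [7+:2] = (word>>7) & 0x3 = 3
state [9+:2] = (word>>9) & 0x3 = 3
kind [11+:5] = (word>>11) & 0x1f = 29
cnt signed 7b, MSB=1: 97 - 128 = -31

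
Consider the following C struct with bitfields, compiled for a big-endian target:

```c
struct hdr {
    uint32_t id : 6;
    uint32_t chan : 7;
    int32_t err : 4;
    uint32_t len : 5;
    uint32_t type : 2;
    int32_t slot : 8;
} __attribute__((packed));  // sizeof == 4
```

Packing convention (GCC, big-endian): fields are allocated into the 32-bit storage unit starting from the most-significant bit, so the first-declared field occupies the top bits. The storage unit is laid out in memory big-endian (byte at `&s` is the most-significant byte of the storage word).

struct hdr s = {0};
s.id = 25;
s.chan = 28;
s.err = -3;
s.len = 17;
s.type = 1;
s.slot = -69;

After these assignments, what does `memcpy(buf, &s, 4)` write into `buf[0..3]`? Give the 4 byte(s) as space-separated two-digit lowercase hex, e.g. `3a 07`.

64 e6 c5 bb

[26+:6] id=25 & 0x3f = 0x19; word=0x64000000
[19+:7] chan=28 & 0x7f = 0x1c; word=0x64e00000
[15+:4] err=-3 & 0xf = 0xd; word=0x64e68000
[10+:5] len=17 & 0x1f = 0x11; word=0x64e6c400
[8+:2] type=1 & 0x3 = 0x1; word=0x64e6c500
[0+:8] slot=-69 & 0xff = 0xbb; word=0x64e6c5bb
word = 0x64e6c5bb → big-endian bytes:
  [0]=0x64  [1]=0xe6  [2]=0xc5  [3]=0xbb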